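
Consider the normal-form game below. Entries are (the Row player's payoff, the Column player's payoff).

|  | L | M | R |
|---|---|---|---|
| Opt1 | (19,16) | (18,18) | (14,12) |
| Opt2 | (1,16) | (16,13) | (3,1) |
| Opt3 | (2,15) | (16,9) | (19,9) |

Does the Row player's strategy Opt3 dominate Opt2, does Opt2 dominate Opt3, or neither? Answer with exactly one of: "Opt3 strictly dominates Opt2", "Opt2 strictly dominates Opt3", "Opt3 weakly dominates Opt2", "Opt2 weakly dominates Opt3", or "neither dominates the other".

Compare Opt3 to Opt2 across each choice by the Column player: L: 2>1, M: 16=16, R: 19>3.
Opt3 is at least as good everywhere and strictly better somewhere (tied only at M), so Opt3 weakly but not strictly dominates Opt2.

Opt3 weakly dominates Opt2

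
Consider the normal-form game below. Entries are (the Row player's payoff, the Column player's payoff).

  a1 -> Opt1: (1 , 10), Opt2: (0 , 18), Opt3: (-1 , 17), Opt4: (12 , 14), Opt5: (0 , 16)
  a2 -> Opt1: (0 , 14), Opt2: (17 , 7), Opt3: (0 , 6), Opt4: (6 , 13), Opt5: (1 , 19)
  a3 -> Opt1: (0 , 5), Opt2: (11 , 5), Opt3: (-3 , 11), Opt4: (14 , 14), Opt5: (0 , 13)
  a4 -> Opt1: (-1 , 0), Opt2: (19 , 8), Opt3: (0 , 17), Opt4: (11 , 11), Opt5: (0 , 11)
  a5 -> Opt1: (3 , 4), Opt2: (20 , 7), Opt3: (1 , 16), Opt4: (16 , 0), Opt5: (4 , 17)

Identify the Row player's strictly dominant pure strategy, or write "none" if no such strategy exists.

a5 vs a1: Opt1: 3>1, Opt2: 20>0, Opt3: 1>-1, Opt4: 16>12, Opt5: 4>0.
a5 vs a2: Opt1: 3>0, Opt2: 20>17, Opt3: 1>0, Opt4: 16>6, Opt5: 4>1.
a5 vs a3: Opt1: 3>0, Opt2: 20>11, Opt3: 1>-3, Opt4: 16>14, Opt5: 4>0.
a5 vs a4: Opt1: 3>-1, Opt2: 20>19, Opt3: 1>0, Opt4: 16>11, Opt5: 4>0.
a5 strictly beats every other strategy against every opponent action, so it is strictly dominant.

a5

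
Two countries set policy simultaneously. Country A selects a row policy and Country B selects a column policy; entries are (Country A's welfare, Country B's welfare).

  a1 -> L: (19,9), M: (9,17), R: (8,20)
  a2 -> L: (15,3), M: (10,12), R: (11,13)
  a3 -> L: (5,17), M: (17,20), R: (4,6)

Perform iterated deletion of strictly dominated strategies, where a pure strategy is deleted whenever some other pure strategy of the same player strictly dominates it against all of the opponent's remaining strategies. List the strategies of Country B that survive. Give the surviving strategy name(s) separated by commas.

M, R

Country B's strategy L is strictly dominated by M (a1: 17>9, a2: 12>3, a3: 20>17) and is removed.
Row a1 is eliminated: a2 beats it against every remaining column (M: 10>9, R: 11>8).
Among the remaining strategies, none is strictly dominated by another pure strategy of the same player, so the elimination stops.
Surviving strategies — Country A: {a2, a3}; Country B: {M, R}.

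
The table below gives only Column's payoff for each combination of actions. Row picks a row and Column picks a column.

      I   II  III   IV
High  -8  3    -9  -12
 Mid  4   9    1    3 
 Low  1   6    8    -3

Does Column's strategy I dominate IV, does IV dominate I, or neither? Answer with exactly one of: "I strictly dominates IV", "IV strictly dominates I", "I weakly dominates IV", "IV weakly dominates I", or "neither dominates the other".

Compare I to IV across every action of Row: High: -8>-12, Mid: 4>3, Low: 1>-3.
I gives a strictly higher payoff against every action of Row, so I strictly dominates IV.

I strictly dominates IV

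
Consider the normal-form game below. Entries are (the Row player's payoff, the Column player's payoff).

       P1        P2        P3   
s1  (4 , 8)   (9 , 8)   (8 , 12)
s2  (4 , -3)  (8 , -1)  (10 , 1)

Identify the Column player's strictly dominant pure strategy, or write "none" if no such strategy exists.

P3

P3 vs P1: s1: 12>8, s2: 1>-3.
P3 vs P2: s1: 12>8, s2: 1>-1.
P3 strictly beats every other strategy against every opponent action, so it is strictly dominant.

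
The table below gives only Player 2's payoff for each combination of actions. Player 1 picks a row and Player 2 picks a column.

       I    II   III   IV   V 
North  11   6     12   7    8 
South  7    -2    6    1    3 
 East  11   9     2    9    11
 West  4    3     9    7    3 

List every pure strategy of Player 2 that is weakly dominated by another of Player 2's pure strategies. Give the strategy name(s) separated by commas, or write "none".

I: no other strategy beats it everywhere (II at North (11>6); III at South (7>6); IV at North (11>7); V at North (11>8)).
II: dominated, since I does at least as well everywhere (North: 11>6, South: 7>-2, East: 11>9, West: 4>3).
Nothing dominates III: I at North (12>11); II at North (12>6); IV at North (12>7); V at North (12>8).
IV: no other strategy beats it everywhere (I at West (7>4); II at North (7>6); III at East (9>2); V at West (7>3)).
I weakly dominates V — North: 11>8, South: 7>3, East: 11=11, West: 4>3.

II, V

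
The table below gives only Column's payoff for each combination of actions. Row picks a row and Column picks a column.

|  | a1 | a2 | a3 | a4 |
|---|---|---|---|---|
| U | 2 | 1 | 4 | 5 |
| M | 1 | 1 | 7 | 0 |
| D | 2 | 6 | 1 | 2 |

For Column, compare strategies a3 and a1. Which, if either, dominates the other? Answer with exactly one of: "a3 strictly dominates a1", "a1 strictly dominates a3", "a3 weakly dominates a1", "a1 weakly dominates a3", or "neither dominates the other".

neither dominates the other

a3's payoffs vs a1's, by Row's action — U: 4>2, M: 7>1, D: 1<2.
a3 does better at U, M but worse at D; neither strategy dominates the other.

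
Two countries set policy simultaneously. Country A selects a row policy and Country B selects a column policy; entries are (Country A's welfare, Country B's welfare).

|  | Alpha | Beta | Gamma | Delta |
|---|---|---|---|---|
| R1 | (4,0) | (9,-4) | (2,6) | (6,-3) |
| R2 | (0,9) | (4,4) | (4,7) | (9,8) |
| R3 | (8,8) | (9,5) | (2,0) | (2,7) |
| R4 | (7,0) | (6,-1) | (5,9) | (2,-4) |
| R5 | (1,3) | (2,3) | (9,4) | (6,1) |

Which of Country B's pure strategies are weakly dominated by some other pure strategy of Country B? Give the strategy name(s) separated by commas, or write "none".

Alpha: no other strategy beats it everywhere (Beta at R1 (0>-4); Gamma at R2 (9>7); Delta at R1 (0>-3)).
Alpha weakly dominates Beta — R1: 0>-4, R2: 9>4, R3: 8>5, R4: 0>-1, R5: 3=3.
Nothing dominates Gamma: Alpha at R1 (6>0); Beta at R1 (6>-4); Delta at R1 (6>-3).
Alpha weakly dominates Delta — R1: 0>-3, R2: 9>8, R3: 8>7, R4: 0>-4, R5: 3>1.

Beta, Delta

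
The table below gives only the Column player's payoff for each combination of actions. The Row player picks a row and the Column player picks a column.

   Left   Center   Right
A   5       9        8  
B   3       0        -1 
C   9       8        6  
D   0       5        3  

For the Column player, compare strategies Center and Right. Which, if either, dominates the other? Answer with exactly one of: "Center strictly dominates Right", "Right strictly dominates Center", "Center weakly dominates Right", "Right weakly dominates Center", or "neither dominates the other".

Compare Center to Right across every action of the Row player: A: 9>8, B: 0>-1, C: 8>6, D: 5>3.
Center gives a strictly higher payoff against every action of the Row player, so Center strictly dominates Right.

Center strictly dominates Right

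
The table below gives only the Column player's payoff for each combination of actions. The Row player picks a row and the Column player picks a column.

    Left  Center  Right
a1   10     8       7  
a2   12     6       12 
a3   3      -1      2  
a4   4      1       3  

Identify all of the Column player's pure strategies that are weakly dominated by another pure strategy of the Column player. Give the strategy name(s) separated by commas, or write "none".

Left: no other strategy beats it everywhere (Center at a1 (10>8); Right at a1 (10>7)).
Center is weakly dominated by Left (a1: 10>8, a2: 12>6, a3: 3>-1, a4: 4>1).
Right: dominated, since Left does at least as well everywhere (a1: 10>7, a2: 12=12, a3: 3>2, a4: 4>3).

Center, Right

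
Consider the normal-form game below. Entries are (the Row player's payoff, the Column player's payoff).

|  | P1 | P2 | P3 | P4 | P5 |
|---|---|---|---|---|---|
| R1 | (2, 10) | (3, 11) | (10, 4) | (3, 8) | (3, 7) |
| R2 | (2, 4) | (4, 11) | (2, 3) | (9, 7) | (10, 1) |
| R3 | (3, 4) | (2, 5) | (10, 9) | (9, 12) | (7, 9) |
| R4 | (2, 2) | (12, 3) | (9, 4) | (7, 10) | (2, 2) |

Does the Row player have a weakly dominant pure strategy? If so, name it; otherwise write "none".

R1 fails to dominate R2 at P2 (3<4).
R2 fails to dominate R1 at P3 (2<10).
R3 fails to dominate R1 at P2 (2<3).
R4 fails to dominate R1 at P3 (9<10).
No single strategy dominates all the others.

none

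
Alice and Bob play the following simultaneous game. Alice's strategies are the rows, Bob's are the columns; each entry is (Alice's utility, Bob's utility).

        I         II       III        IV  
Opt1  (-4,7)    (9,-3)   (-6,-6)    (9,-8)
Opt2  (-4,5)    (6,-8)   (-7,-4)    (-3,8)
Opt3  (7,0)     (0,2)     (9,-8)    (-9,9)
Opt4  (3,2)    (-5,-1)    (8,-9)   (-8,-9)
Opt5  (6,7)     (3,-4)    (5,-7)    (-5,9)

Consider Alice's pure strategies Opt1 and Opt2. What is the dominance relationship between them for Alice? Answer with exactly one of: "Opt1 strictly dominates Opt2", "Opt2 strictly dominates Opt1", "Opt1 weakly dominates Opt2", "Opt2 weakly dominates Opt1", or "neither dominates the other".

Opt1's payoffs vs Opt2's, by Bob's action — I: -4=-4, II: 9>6, III: -6>-7, IV: 9>-3.
Opt1 is at least as good everywhere and strictly better somewhere (tied only at I), so Opt1 weakly but not strictly dominates Opt2.

Opt1 weakly dominates Opt2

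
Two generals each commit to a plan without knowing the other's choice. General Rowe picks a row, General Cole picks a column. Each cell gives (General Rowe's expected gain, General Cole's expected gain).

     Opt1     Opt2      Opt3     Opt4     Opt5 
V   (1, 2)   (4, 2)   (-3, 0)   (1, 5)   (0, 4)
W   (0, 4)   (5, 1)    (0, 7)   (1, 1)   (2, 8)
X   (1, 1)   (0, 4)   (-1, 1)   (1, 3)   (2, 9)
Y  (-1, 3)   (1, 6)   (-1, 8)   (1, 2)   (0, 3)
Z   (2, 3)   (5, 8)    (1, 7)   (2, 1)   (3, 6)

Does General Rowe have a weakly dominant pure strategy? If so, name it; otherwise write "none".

Z

Z vs V: Opt1: 2>1, Opt2: 5>4, Opt3: 1>-3, Opt4: 2>1, Opt5: 3>0.
Z vs W: Opt1: 2>0, Opt2: 5=5, Opt3: 1>0, Opt4: 2>1, Opt5: 3>2.
Z vs X: Opt1: 2>1, Opt2: 5>0, Opt3: 1>-1, Opt4: 2>1, Opt5: 3>2.
Z vs Y: Opt1: 2>-1, Opt2: 5>1, Opt3: 1>-1, Opt4: 2>1, Opt5: 3>0.
Z is at least as good as every other strategy against every opponent action, so it is weakly dominant.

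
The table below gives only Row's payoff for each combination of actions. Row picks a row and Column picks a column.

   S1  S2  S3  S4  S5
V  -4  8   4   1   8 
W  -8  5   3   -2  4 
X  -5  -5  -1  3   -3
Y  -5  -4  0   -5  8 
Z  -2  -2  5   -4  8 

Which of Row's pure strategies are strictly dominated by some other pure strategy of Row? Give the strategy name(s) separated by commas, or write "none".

W

V is not dominated — it holds its own against W at S1 (-4>-8); X at S1 (-4>-5); Y at S1 (-4>-5); Z at S2 (8>-2).
V strictly dominates W — S1: -4>-8, S2: 8>5, S3: 4>3, S4: 1>-2, S5: 8>4.
X: no other strategy beats it everywhere (V at S4 (3>1); W at S1 (-5>-8); Y at S1 (-5=-5); Z at S4 (3>-4)).
Y: no other strategy beats it everywhere (V at S5 (8=8); W at S1 (-5>-8); X at S1 (-5=-5); Z at S5 (8=8)).
Z is not dominated — it holds its own against V at S1 (-2>-4); W at S1 (-2>-8); X at S1 (-2>-5); Y at S1 (-2>-5).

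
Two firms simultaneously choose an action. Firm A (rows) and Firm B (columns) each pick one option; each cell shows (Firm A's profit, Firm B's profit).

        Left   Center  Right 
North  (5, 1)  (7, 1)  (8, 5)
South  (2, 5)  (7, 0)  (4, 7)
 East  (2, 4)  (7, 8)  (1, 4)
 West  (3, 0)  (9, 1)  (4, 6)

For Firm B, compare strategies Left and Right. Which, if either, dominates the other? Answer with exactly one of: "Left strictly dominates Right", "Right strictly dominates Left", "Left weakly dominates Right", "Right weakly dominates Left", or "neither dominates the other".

Right weakly dominates Left

Left's payoffs vs Right's, by Firm A's action — North: 1<5, South: 5<7, East: 4=4, West: 0<6.
Right is at least as good everywhere and strictly better somewhere (tied at East), so Right weakly dominates Left.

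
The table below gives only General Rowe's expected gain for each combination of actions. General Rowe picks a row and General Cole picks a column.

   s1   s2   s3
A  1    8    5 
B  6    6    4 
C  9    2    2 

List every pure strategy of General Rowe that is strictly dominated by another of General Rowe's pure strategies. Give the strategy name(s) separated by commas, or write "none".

A: no other strategy beats it everywhere (B at s2 (8>6); C at s2 (8>2)).
B is not dominated — it holds its own against A at s1 (6>1); C at s2 (6>2).
C: no other strategy beats it everywhere (A at s1 (9>1); B at s1 (9>6)).

none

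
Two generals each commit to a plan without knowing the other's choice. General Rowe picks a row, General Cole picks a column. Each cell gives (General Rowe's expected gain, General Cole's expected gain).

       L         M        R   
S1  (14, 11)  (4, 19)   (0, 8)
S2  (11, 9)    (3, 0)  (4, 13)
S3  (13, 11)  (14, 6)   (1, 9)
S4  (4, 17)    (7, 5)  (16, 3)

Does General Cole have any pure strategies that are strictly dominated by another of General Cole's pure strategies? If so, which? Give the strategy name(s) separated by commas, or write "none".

L is not dominated — it holds its own against M at S2 (9>0); R at S1 (11>8).
Nothing dominates M: L at S1 (19>11); R at S1 (19>8).
R is not dominated — it holds its own against L at S2 (13>9); M at S2 (13>0).

none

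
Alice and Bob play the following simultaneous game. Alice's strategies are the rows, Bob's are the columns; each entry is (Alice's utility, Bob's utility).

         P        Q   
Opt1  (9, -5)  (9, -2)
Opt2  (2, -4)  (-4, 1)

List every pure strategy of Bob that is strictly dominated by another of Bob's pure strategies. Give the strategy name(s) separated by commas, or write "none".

P

P: dominated, since Q does at least as well everywhere (Opt1: -2>-5, Opt2: 1>-4).
Nothing dominates Q: P at Opt1 (-2>-5).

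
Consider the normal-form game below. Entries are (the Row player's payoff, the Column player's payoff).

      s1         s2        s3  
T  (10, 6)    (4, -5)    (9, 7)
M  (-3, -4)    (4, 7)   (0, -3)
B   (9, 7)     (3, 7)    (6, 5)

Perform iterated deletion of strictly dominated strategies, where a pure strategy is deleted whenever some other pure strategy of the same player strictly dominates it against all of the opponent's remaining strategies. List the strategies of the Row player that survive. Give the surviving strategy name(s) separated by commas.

T, M

The Row player's strategy B is strictly dominated by T (s1: 10>9, s2: 4>3, s3: 9>6) and is removed.
For the Column player, s3 strictly dominates s1 on the remaining rows (T: 7>6, M: -3>-4); eliminate s1.
Among the remaining strategies, none is strictly dominated by another pure strategy of the same player, so the elimination stops.
Surviving strategies — the Row player: {T, M}; the Column player: {s2, s3}.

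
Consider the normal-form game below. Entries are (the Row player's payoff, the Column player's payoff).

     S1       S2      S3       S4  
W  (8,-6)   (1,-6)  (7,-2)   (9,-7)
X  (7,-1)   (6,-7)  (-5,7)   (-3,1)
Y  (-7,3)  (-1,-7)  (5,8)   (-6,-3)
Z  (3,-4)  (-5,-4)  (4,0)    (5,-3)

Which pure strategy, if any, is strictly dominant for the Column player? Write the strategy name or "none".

S3

S3 vs S1: W: -2>-6, X: 7>-1, Y: 8>3, Z: 0>-4.
S3 vs S2: W: -2>-6, X: 7>-7, Y: 8>-7, Z: 0>-4.
S3 vs S4: W: -2>-7, X: 7>1, Y: 8>-3, Z: 0>-3.
S3 strictly beats every other strategy against every opponent action, so it is strictly dominant.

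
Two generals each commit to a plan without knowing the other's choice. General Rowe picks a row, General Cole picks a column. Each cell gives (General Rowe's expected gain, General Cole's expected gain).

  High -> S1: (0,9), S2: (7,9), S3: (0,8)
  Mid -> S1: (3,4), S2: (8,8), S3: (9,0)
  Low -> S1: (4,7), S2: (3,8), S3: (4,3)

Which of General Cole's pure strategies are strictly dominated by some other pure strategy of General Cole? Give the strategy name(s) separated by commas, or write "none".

Nothing dominates S1: S2 at High (9=9); S3 at High (9>8).
Nothing dominates S2: S1 at High (9=9); S3 at High (9>8).
S3 is strictly dominated by S1 (High: 9>8, Mid: 4>0, Low: 7>3).

S3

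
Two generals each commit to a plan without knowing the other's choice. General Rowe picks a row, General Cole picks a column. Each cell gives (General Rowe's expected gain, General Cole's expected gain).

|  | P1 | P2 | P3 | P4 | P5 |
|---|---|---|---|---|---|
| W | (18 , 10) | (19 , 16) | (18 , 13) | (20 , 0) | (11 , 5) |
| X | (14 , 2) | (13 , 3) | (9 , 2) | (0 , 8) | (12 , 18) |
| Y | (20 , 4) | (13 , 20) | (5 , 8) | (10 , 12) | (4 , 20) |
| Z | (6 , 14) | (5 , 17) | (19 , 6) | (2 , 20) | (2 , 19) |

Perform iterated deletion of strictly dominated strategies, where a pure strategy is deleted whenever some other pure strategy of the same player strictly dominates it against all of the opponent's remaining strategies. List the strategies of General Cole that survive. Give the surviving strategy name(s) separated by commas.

P2, P5

For General Cole, P2 strictly dominates P1 on the remaining rows (W: 16>10, X: 3>2, Y: 20>4, Z: 17>14); eliminate P1.
General Rowe's strategy Y is strictly dominated by W (P2: 19>13, P3: 18>5, P4: 20>10, P5: 11>4) and is removed.
General Cole's strategy P3 is strictly dominated by P2 (W: 16>13, X: 3>2, Z: 17>6) and is removed.
Row Z is eliminated: W beats it against every remaining column (P2: 19>5, P4: 20>2, P5: 11>2).
Column P4 is eliminated: P5 beats it against every remaining row (W: 5>0, X: 18>8).
Among the remaining strategies, none is strictly dominated by another pure strategy of the same player, so the elimination stops.
Surviving strategies — General Rowe: {W, X}; General Cole: {P2, P5}.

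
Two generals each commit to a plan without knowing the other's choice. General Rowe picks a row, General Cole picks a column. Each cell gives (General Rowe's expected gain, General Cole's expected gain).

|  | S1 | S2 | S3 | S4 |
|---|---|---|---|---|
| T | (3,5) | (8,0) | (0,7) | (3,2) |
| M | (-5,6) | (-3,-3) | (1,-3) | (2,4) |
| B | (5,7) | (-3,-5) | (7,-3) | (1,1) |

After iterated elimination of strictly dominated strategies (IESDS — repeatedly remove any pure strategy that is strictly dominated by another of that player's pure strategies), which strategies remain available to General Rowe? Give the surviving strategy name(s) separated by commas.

For General Cole, S1 strictly dominates S2 on the remaining rows (T: 5>0, M: 6>-3, B: 7>-5); eliminate S2.
For General Cole, S1 strictly dominates S4 on the remaining rows (T: 5>2, M: 6>4, B: 7>1); eliminate S4.
General Rowe's strategy T is strictly dominated by B (S1: 5>3, S3: 7>0) and is removed.
General Rowe's strategy M is strictly dominated by B (S1: 5>-5, S3: 7>1) and is removed.
Column S3 is eliminated: S1 beats it against every remaining row (B: 7>-3).
Among the remaining strategies, none is strictly dominated by another pure strategy of the same player, so the elimination stops.
Surviving strategies — General Rowe: {B}; General Cole: {S1}.

B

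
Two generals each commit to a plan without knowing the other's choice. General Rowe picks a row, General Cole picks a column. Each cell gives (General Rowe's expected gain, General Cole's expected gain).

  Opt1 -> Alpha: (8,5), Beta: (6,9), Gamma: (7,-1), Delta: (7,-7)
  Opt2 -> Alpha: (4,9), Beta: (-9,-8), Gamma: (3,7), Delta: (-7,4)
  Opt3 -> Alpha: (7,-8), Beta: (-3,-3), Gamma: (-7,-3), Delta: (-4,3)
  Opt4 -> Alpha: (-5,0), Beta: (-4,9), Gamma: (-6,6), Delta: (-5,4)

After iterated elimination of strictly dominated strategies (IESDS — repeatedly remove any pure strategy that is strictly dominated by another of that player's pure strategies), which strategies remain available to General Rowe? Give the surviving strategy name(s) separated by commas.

Opt1

General Rowe's strategy Opt2 is strictly dominated by Opt1 (Alpha: 8>4, Beta: 6>-9, Gamma: 7>3, Delta: 7>-7) and is removed.
Row Opt3 is eliminated: Opt1 beats it against every remaining column (Alpha: 8>7, Beta: 6>-3, Gamma: 7>-7, Delta: 7>-4).
For General Rowe, Opt1 strictly dominates Opt4 on the remaining columns (Alpha: 8>-5, Beta: 6>-4, Gamma: 7>-6, Delta: 7>-5); eliminate Opt4.
For General Cole, Beta strictly dominates Alpha on the remaining rows (Opt1: 9>5); eliminate Alpha.
Column Gamma is eliminated: Beta beats it against every remaining row (Opt1: 9>-1).
General Cole's strategy Delta is strictly dominated by Beta (Opt1: 9>-7) and is removed.
Among the remaining strategies, none is strictly dominated by another pure strategy of the same player, so the elimination stops.
Surviving strategies — General Rowe: {Opt1}; General Cole: {Beta}.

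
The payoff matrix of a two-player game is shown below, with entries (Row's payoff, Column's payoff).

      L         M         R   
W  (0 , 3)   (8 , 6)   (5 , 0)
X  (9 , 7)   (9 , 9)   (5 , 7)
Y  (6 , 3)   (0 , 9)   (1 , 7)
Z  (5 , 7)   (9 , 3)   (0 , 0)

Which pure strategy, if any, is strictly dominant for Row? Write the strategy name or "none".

none

W fails to dominate X at L (0<9).
X fails to dominate W at R (5=5).
Y fails to dominate W at M (0<8).
Z fails to dominate W at R (0<5).
No single strategy dominates all the others.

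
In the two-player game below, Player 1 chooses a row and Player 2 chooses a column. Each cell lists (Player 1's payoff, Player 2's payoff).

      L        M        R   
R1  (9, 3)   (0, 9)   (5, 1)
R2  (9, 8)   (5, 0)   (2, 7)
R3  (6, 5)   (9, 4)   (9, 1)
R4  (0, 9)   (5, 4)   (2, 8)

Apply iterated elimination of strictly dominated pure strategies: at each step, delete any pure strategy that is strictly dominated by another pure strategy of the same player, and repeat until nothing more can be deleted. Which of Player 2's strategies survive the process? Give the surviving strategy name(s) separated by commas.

For Player 1, R3 strictly dominates R4 on the remaining columns (L: 6>0, M: 9>5, R: 9>2); eliminate R4.
For Player 2, L strictly dominates R on the remaining rows (R1: 3>1, R2: 8>7, R3: 5>1); eliminate R.
Among the remaining strategies, none is strictly dominated by another pure strategy of the same player, so the elimination stops.
Surviving strategies — Player 1: {R1, R2, R3}; Player 2: {L, M}.

L, M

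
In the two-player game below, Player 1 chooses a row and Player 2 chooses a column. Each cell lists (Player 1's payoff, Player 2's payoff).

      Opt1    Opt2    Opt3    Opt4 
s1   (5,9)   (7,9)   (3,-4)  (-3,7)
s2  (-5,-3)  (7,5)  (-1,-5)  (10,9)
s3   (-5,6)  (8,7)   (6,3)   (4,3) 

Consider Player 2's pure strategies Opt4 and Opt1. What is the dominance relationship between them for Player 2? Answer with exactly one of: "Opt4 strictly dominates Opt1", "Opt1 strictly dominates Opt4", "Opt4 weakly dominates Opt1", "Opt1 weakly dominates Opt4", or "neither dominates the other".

Compare Opt4 to Opt1 across every action of Player 1: s1: 7<9, s2: 9>-3, s3: 3<6.
Opt4 does better at s2 but worse at s1, s3; neither strategy dominates the other.

neither dominates the other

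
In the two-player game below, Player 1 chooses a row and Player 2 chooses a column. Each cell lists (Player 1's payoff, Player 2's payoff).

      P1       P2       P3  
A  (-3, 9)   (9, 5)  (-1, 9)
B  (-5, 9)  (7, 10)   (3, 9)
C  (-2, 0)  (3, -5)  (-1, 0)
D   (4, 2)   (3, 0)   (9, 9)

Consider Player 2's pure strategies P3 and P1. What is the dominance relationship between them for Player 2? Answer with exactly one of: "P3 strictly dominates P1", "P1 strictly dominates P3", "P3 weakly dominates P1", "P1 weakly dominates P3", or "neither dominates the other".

P3 weakly dominates P1

P3's payoffs vs P1's, by Player 1's action — A: 9=9, B: 9=9, C: 0=0, D: 9>2.
P3 is at least as good everywhere and strictly better somewhere (tied only at A, B, C), so P3 weakly but not strictly dominates P1.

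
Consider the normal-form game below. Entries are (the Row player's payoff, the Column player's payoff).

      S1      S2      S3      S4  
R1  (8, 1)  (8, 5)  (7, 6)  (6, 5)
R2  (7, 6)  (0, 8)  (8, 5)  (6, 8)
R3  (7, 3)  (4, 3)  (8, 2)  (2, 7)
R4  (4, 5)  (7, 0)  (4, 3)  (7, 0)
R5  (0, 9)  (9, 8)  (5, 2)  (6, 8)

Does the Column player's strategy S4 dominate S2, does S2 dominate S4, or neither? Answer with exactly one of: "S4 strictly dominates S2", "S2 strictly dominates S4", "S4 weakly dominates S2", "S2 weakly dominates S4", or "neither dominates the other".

S4 weakly dominates S2

Compare S4 to S2 across every action of the Row player: R1: 5=5, R2: 8=8, R3: 7>3, R4: 0=0, R5: 8=8.
S4 is at least as good everywhere and strictly better somewhere (tied only at R1, R2, R4, R5), so S4 weakly but not strictly dominates S2.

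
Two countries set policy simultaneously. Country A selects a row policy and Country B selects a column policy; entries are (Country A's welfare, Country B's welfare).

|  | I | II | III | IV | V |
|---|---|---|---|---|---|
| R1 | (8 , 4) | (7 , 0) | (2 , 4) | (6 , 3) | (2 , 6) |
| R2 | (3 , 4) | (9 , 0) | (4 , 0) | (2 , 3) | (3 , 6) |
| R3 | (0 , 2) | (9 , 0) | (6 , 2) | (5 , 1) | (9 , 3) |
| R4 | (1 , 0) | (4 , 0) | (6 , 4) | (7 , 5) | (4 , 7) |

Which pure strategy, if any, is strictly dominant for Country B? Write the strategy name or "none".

V

V vs I: R1: 6>4, R2: 6>4, R3: 3>2, R4: 7>0.
V vs II: R1: 6>0, R2: 6>0, R3: 3>0, R4: 7>0.
V vs III: R1: 6>4, R2: 6>0, R3: 3>2, R4: 7>4.
V vs IV: R1: 6>3, R2: 6>3, R3: 3>1, R4: 7>5.
V strictly beats every other strategy against every opponent action, so it is strictly dominant.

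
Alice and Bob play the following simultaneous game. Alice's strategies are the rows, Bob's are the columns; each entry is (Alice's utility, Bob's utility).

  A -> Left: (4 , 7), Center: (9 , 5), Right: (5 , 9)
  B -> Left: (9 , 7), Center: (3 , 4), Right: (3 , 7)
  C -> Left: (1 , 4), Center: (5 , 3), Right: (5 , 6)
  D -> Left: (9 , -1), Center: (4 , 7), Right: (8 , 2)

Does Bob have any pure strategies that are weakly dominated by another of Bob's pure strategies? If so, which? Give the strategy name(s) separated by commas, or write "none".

Left

Right weakly dominates Left — A: 9>7, B: 7=7, C: 6>4, D: 2>-1.
Center is not dominated — it holds its own against Left at D (7>-1); Right at D (7>2).
Right is not dominated — it holds its own against Left at A (9>7); Center at A (9>5).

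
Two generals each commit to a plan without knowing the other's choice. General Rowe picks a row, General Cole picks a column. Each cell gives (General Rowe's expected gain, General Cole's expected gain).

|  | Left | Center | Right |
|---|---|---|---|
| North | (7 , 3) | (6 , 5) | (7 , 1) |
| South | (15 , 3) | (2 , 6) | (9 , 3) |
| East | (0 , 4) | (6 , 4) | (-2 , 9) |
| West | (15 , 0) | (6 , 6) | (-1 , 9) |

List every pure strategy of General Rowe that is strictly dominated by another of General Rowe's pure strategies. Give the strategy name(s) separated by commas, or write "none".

none

North: no other strategy beats it everywhere (South at Center (6>2); East at Left (7>0); West at Center (6=6)).
South is not dominated — it holds its own against North at Left (15>7); East at Left (15>0); West at Left (15=15).
East: no other strategy beats it everywhere (North at Center (6=6); South at Center (6>2); West at Center (6=6)).
West: no other strategy beats it everywhere (North at Left (15>7); South at Left (15=15); East at Left (15>0)).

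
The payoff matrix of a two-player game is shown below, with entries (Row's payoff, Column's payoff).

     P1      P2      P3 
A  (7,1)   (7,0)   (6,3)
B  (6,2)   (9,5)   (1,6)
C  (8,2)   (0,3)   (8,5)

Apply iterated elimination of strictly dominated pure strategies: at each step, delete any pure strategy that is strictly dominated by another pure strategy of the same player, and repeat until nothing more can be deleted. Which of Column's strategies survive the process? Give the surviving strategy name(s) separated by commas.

Column's strategy P1 is strictly dominated by P3 (A: 3>1, B: 6>2, C: 5>2) and is removed.
For Column, P3 strictly dominates P2 on the remaining rows (A: 3>0, B: 6>5, C: 5>3); eliminate P2.
For Row, C strictly dominates A on the remaining columns (P3: 8>6); eliminate A.
Row B is eliminated: C beats it against every remaining column (P3: 8>1).
Among the remaining strategies, none is strictly dominated by another pure strategy of the same player, so the elimination stops.
Surviving strategies — Row: {C}; Column: {P3}.

P3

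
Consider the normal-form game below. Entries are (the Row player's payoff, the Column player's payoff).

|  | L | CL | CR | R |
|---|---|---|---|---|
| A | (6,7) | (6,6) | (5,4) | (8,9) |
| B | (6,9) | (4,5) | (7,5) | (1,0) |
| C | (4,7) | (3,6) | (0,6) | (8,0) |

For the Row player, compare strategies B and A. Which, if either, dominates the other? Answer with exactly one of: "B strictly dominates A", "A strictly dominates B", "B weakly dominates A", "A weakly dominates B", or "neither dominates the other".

Compare B to A across each opponent action: L: 6=6, CL: 4<6, CR: 7>5, R: 1<8.
B does better at CR but worse at CL, R; neither strategy dominates the other.

neither dominates the other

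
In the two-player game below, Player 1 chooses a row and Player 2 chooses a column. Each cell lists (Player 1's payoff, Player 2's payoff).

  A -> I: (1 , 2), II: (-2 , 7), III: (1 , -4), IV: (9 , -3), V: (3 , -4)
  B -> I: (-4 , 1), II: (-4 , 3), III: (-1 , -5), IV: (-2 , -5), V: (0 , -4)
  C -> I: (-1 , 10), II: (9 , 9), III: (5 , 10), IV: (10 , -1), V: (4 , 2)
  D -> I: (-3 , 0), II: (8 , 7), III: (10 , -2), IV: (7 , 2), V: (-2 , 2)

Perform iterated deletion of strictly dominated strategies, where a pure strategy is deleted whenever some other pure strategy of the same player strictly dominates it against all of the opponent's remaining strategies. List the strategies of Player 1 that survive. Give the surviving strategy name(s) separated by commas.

For Player 1, A strictly dominates B on the remaining columns (I: 1>-4, II: -2>-4, III: 1>-1, IV: 9>-2, V: 3>0); eliminate B.
Column IV is eliminated: II beats it against every remaining row (A: 7>-3, C: 9>-1, D: 7>2).
Column V is eliminated: II beats it against every remaining row (A: 7>-4, C: 9>2, D: 7>2).
Among the remaining strategies, none is strictly dominated by another pure strategy of the same player, so the elimination stops.
Surviving strategies — Player 1: {A, C, D}; Player 2: {I, II, III}.

A, C, D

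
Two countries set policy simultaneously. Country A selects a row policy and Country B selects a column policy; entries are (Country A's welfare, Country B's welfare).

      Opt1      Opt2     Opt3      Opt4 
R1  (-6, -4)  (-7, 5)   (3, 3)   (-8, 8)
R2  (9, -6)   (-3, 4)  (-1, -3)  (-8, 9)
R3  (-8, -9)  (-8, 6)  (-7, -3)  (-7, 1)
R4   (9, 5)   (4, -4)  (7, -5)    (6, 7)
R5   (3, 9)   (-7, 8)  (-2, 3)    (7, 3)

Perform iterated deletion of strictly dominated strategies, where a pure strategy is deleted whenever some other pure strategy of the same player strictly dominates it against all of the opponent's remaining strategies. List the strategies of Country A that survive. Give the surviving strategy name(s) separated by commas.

R2, R4, R5

Country A's strategy R1 is strictly dominated by R4 (Opt1: 9>-6, Opt2: 4>-7, Opt3: 7>3, Opt4: 6>-8) and is removed.
For Country A, R4 strictly dominates R3 on the remaining columns (Opt1: 9>-8, Opt2: 4>-8, Opt3: 7>-7, Opt4: 6>-7); eliminate R3.
For Country B, Opt2 strictly dominates Opt3 on the remaining rows (R2: 4>-3, R4: -4>-5, R5: 8>3); eliminate Opt3.
Among the remaining strategies, none is strictly dominated by another pure strategy of the same player, so the elimination stops.
Surviving strategies — Country A: {R2, R4, R5}; Country B: {Opt1, Opt2, Opt4}.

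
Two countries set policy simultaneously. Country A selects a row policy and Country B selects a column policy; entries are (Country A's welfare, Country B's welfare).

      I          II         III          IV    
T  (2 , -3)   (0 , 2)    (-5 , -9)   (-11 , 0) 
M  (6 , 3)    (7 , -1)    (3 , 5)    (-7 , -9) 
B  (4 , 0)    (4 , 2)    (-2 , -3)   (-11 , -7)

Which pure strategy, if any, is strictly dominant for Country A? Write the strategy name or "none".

M vs T: I: 6>2, II: 7>0, III: 3>-5, IV: -7>-11.
M vs B: I: 6>4, II: 7>4, III: 3>-2, IV: -7>-11.
M strictly beats every other strategy against every opponent action, so it is strictly dominant.

M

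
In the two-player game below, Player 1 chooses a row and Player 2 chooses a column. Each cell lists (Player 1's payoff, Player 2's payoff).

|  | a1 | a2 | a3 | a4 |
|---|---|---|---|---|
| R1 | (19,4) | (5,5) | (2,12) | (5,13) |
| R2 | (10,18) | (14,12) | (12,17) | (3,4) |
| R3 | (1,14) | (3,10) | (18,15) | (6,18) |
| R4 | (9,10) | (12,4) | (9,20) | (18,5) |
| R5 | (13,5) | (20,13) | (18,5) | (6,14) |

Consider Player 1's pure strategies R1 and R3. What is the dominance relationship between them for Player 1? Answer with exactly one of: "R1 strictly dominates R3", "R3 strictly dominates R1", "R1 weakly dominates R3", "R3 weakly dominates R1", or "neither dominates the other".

R1's payoffs vs R3's, by Player 2's action — a1: 19>1, a2: 5>3, a3: 2<18, a4: 5<6.
R1 does better at a1, a2 but worse at a3, a4; neither strategy dominates the other.

neither dominates the other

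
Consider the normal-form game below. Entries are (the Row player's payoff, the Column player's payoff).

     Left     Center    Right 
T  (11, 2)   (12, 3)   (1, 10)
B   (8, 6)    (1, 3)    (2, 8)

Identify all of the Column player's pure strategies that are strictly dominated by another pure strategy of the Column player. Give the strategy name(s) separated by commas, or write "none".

Left: dominated, since Right does at least as well everywhere (T: 10>2, B: 8>6).
Right strictly dominates Center — T: 10>3, B: 8>3.
Nothing dominates Right: Left at T (10>2); Center at T (10>3).

Left, Center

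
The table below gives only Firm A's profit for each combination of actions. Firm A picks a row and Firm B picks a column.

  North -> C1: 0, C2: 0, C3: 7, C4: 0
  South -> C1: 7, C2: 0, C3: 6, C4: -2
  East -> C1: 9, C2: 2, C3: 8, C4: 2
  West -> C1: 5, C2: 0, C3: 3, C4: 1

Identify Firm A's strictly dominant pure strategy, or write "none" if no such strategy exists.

East vs North: C1: 9>0, C2: 2>0, C3: 8>7, C4: 2>0.
East vs South: C1: 9>7, C2: 2>0, C3: 8>6, C4: 2>-2.
East vs West: C1: 9>5, C2: 2>0, C3: 8>3, C4: 2>1.
East strictly beats every other strategy against every opponent action, so it is strictly dominant.

East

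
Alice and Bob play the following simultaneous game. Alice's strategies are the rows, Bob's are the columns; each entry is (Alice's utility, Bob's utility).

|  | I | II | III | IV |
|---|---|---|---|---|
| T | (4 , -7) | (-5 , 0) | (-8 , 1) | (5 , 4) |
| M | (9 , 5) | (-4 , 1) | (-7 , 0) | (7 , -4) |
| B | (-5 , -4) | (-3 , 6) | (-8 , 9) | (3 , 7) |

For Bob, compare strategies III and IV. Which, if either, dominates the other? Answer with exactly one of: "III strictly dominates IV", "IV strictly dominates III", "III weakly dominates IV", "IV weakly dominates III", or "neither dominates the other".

neither dominates the other

Compare III to IV across each choice by Alice: T: 1<4, M: 0>-4, B: 9>7.
III does better at M, B but worse at T; neither strategy dominates the other.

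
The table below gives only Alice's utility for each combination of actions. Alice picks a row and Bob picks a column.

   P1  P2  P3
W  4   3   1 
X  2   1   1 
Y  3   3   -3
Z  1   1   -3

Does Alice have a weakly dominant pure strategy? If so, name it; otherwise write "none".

W vs X: P1: 4>2, P2: 3>1, P3: 1=1.
W vs Y: P1: 4>3, P2: 3=3, P3: 1>-3.
W vs Z: P1: 4>1, P2: 3>1, P3: 1>-3.
W is at least as good as every other strategy against every opponent action, so it is weakly dominant.

W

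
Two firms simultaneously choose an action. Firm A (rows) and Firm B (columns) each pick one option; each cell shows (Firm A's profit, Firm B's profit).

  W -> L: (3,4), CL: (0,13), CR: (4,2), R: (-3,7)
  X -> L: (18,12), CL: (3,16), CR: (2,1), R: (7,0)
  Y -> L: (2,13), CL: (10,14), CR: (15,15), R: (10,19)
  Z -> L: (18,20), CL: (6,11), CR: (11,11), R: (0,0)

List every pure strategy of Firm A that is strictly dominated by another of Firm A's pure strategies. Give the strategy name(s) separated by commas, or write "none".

W

Z strictly dominates W — L: 18>3, CL: 6>0, CR: 11>4, R: 0>-3.
X is not dominated — it holds its own against W at L (18>3); Y at L (18>2); Z at L (18=18).
Nothing dominates Y: W at CL (10>0); X at CL (10>3); Z at CL (10>6).
Z: no other strategy beats it everywhere (W at L (18>3); X at L (18=18); Y at L (18>2)).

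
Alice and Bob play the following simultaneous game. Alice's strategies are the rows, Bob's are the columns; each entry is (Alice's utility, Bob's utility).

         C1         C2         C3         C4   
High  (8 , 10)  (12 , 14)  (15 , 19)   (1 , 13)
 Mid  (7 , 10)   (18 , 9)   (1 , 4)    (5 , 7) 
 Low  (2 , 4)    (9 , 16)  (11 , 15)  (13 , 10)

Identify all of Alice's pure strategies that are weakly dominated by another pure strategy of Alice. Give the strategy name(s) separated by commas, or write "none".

Nothing dominates High: Mid at C1 (8>7); Low at C1 (8>2).
Mid is not dominated — it holds its own against High at C2 (18>12); Low at C1 (7>2).
Low is not dominated — it holds its own against High at C4 (13>1); Mid at C3 (11>1).

none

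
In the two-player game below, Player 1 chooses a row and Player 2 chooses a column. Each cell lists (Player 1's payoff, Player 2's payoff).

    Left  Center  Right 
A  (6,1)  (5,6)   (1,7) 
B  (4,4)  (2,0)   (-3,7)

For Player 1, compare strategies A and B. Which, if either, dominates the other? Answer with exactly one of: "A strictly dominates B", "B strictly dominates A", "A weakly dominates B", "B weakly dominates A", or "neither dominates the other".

A's payoffs vs B's, by Player 2's action — Left: 6>4, Center: 5>2, Right: 1>-3.
A gives a strictly higher payoff against each choice by Player 2, so A strictly dominates B.

A strictly dominates B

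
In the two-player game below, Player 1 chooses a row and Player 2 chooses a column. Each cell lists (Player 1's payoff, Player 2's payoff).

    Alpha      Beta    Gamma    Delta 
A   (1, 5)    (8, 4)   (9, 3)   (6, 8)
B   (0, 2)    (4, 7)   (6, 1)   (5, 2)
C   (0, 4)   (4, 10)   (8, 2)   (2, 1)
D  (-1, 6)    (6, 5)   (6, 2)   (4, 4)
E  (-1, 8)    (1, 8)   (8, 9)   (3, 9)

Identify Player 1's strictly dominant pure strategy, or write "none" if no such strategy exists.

A

A vs B: Alpha: 1>0, Beta: 8>4, Gamma: 9>6, Delta: 6>5.
A vs C: Alpha: 1>0, Beta: 8>4, Gamma: 9>8, Delta: 6>2.
A vs D: Alpha: 1>-1, Beta: 8>6, Gamma: 9>6, Delta: 6>4.
A vs E: Alpha: 1>-1, Beta: 8>1, Gamma: 9>8, Delta: 6>3.
A strictly beats every other strategy against every opponent action, so it is strictly dominant.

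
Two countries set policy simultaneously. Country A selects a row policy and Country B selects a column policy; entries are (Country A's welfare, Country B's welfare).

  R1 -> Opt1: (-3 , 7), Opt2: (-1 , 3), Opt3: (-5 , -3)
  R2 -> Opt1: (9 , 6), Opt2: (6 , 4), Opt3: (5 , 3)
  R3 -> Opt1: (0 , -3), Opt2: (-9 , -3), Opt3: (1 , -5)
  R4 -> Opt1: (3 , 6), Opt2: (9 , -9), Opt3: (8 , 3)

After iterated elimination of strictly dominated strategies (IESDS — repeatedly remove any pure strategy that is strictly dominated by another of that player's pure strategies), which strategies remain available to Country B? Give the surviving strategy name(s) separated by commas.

Opt1

For Country A, R2 strictly dominates R1 on the remaining columns (Opt1: 9>-3, Opt2: 6>-1, Opt3: 5>-5); eliminate R1.
For Country A, R2 strictly dominates R3 on the remaining columns (Opt1: 9>0, Opt2: 6>-9, Opt3: 5>1); eliminate R3.
For Country B, Opt1 strictly dominates Opt2 on the remaining rows (R2: 6>4, R4: 6>-9); eliminate Opt2.
For Country B, Opt1 strictly dominates Opt3 on the remaining rows (R2: 6>3, R4: 6>3); eliminate Opt3.
Country A's strategy R4 is strictly dominated by R2 (Opt1: 9>3) and is removed.
Among the remaining strategies, none is strictly dominated by another pure strategy of the same player, so the elimination stops.
Surviving strategies — Country A: {R2}; Country B: {Opt1}.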